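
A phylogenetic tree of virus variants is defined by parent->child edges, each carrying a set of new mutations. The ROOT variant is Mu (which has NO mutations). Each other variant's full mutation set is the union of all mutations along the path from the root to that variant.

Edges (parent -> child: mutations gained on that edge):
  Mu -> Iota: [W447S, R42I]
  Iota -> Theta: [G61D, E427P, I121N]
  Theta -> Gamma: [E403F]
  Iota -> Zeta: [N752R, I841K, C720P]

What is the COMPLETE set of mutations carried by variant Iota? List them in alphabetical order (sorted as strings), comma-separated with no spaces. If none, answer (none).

Answer: R42I,W447S

Derivation:
At Mu: gained [] -> total []
At Iota: gained ['W447S', 'R42I'] -> total ['R42I', 'W447S']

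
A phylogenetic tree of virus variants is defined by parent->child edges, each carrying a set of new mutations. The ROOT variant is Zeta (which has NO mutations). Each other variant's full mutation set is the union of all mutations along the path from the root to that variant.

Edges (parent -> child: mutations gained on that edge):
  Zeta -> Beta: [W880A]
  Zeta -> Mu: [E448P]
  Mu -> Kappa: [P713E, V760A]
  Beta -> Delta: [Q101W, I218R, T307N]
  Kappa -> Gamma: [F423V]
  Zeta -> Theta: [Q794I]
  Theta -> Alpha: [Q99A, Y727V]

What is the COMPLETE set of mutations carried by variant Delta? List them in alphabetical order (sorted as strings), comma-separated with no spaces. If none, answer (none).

Answer: I218R,Q101W,T307N,W880A

Derivation:
At Zeta: gained [] -> total []
At Beta: gained ['W880A'] -> total ['W880A']
At Delta: gained ['Q101W', 'I218R', 'T307N'] -> total ['I218R', 'Q101W', 'T307N', 'W880A']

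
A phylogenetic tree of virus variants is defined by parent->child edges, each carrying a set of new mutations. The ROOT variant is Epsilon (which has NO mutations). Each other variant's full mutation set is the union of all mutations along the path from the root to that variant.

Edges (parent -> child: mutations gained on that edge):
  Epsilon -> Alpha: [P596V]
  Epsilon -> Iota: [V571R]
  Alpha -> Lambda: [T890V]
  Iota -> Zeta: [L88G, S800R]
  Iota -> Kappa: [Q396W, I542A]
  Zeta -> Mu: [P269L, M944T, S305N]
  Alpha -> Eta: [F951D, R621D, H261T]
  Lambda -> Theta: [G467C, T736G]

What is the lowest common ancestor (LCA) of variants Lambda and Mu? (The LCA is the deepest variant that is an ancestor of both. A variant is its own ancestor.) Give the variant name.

Answer: Epsilon

Derivation:
Path from root to Lambda: Epsilon -> Alpha -> Lambda
  ancestors of Lambda: {Epsilon, Alpha, Lambda}
Path from root to Mu: Epsilon -> Iota -> Zeta -> Mu
  ancestors of Mu: {Epsilon, Iota, Zeta, Mu}
Common ancestors: {Epsilon}
Walk up from Mu: Mu (not in ancestors of Lambda), Zeta (not in ancestors of Lambda), Iota (not in ancestors of Lambda), Epsilon (in ancestors of Lambda)
Deepest common ancestor (LCA) = Epsilon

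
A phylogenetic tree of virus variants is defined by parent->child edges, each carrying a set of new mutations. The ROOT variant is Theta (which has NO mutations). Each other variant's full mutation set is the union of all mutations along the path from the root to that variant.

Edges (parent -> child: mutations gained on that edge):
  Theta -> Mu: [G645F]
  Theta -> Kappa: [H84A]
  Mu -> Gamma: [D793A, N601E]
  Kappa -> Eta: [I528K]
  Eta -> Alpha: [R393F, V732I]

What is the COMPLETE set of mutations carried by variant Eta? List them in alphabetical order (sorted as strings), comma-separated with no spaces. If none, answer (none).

At Theta: gained [] -> total []
At Kappa: gained ['H84A'] -> total ['H84A']
At Eta: gained ['I528K'] -> total ['H84A', 'I528K']

Answer: H84A,I528K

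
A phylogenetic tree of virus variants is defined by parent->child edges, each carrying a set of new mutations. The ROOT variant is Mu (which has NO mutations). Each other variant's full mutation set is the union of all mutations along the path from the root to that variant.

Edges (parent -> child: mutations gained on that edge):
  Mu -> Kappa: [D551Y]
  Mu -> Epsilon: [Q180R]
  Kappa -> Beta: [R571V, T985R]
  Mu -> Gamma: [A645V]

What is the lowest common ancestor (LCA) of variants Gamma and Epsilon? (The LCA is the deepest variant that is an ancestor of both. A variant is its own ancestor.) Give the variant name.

Answer: Mu

Derivation:
Path from root to Gamma: Mu -> Gamma
  ancestors of Gamma: {Mu, Gamma}
Path from root to Epsilon: Mu -> Epsilon
  ancestors of Epsilon: {Mu, Epsilon}
Common ancestors: {Mu}
Walk up from Epsilon: Epsilon (not in ancestors of Gamma), Mu (in ancestors of Gamma)
Deepest common ancestor (LCA) = Mu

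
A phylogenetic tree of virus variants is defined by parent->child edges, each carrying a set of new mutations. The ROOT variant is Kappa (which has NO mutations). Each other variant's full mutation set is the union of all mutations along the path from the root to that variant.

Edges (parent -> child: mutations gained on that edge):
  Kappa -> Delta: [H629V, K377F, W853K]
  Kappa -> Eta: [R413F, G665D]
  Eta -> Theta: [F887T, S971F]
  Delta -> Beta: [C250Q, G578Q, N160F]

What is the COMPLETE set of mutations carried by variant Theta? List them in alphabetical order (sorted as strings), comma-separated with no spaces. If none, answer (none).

Answer: F887T,G665D,R413F,S971F

Derivation:
At Kappa: gained [] -> total []
At Eta: gained ['R413F', 'G665D'] -> total ['G665D', 'R413F']
At Theta: gained ['F887T', 'S971F'] -> total ['F887T', 'G665D', 'R413F', 'S971F']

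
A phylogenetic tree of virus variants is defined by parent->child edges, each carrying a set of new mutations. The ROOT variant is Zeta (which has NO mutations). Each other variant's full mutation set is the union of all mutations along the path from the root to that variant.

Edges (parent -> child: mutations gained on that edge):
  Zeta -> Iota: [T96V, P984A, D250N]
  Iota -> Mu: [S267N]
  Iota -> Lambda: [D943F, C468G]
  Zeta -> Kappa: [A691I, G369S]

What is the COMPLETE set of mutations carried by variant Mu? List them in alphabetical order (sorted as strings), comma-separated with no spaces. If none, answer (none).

Answer: D250N,P984A,S267N,T96V

Derivation:
At Zeta: gained [] -> total []
At Iota: gained ['T96V', 'P984A', 'D250N'] -> total ['D250N', 'P984A', 'T96V']
At Mu: gained ['S267N'] -> total ['D250N', 'P984A', 'S267N', 'T96V']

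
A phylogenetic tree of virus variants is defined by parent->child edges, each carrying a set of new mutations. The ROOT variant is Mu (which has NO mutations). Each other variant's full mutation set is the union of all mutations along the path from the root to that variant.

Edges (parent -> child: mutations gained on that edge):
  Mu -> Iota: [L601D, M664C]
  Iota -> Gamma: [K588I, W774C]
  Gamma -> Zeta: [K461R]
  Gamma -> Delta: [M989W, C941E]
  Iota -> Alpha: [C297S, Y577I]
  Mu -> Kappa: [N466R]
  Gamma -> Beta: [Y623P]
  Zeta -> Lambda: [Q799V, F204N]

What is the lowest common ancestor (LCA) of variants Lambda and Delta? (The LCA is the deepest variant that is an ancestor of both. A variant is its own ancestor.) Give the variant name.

Path from root to Lambda: Mu -> Iota -> Gamma -> Zeta -> Lambda
  ancestors of Lambda: {Mu, Iota, Gamma, Zeta, Lambda}
Path from root to Delta: Mu -> Iota -> Gamma -> Delta
  ancestors of Delta: {Mu, Iota, Gamma, Delta}
Common ancestors: {Mu, Iota, Gamma}
Walk up from Delta: Delta (not in ancestors of Lambda), Gamma (in ancestors of Lambda), Iota (in ancestors of Lambda), Mu (in ancestors of Lambda)
Deepest common ancestor (LCA) = Gamma

Answer: Gamma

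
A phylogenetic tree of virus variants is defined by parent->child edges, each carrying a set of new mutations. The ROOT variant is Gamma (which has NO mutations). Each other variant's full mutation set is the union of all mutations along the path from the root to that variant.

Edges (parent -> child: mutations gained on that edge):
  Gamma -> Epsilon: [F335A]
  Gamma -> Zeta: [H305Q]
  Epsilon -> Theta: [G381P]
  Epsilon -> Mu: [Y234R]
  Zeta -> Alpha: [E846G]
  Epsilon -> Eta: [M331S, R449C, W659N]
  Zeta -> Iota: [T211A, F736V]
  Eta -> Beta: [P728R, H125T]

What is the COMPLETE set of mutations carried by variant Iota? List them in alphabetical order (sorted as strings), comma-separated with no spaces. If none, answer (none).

At Gamma: gained [] -> total []
At Zeta: gained ['H305Q'] -> total ['H305Q']
At Iota: gained ['T211A', 'F736V'] -> total ['F736V', 'H305Q', 'T211A']

Answer: F736V,H305Q,T211A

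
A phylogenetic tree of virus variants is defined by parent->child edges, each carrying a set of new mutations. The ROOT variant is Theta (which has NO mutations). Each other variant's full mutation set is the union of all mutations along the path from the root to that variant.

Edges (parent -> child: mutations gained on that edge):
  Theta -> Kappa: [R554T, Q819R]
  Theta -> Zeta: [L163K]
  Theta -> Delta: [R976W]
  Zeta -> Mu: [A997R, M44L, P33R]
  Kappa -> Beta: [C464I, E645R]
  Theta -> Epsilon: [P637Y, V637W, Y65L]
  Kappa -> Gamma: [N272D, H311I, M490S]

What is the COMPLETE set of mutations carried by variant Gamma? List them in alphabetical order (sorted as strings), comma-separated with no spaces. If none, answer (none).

Answer: H311I,M490S,N272D,Q819R,R554T

Derivation:
At Theta: gained [] -> total []
At Kappa: gained ['R554T', 'Q819R'] -> total ['Q819R', 'R554T']
At Gamma: gained ['N272D', 'H311I', 'M490S'] -> total ['H311I', 'M490S', 'N272D', 'Q819R', 'R554T']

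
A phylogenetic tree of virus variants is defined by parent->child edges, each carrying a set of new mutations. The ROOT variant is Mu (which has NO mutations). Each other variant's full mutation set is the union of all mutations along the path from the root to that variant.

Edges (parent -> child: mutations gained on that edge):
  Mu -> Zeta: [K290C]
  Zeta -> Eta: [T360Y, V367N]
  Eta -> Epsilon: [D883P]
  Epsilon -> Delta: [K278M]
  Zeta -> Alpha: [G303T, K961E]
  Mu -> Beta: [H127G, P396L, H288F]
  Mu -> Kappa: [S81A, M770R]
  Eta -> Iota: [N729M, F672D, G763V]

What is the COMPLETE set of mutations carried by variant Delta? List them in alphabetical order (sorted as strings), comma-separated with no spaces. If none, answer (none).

At Mu: gained [] -> total []
At Zeta: gained ['K290C'] -> total ['K290C']
At Eta: gained ['T360Y', 'V367N'] -> total ['K290C', 'T360Y', 'V367N']
At Epsilon: gained ['D883P'] -> total ['D883P', 'K290C', 'T360Y', 'V367N']
At Delta: gained ['K278M'] -> total ['D883P', 'K278M', 'K290C', 'T360Y', 'V367N']

Answer: D883P,K278M,K290C,T360Y,V367N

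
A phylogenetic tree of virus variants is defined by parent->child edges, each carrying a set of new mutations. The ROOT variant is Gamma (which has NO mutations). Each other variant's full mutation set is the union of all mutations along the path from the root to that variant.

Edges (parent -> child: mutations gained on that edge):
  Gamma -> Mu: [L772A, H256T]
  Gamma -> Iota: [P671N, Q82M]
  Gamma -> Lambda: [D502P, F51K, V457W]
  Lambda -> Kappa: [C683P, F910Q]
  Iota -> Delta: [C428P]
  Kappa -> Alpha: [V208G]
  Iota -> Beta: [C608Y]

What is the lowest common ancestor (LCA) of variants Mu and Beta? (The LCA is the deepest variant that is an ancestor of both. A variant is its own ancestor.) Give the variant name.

Path from root to Mu: Gamma -> Mu
  ancestors of Mu: {Gamma, Mu}
Path from root to Beta: Gamma -> Iota -> Beta
  ancestors of Beta: {Gamma, Iota, Beta}
Common ancestors: {Gamma}
Walk up from Beta: Beta (not in ancestors of Mu), Iota (not in ancestors of Mu), Gamma (in ancestors of Mu)
Deepest common ancestor (LCA) = Gamma

Answer: Gamma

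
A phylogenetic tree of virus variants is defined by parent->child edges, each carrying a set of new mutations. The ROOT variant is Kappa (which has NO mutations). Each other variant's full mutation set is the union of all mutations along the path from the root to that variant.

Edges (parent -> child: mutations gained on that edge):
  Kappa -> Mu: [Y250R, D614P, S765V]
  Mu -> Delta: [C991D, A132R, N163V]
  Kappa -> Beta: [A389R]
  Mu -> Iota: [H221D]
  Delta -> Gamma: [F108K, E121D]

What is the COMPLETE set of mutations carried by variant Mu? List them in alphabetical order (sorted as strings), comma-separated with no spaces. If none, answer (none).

At Kappa: gained [] -> total []
At Mu: gained ['Y250R', 'D614P', 'S765V'] -> total ['D614P', 'S765V', 'Y250R']

Answer: D614P,S765V,Y250R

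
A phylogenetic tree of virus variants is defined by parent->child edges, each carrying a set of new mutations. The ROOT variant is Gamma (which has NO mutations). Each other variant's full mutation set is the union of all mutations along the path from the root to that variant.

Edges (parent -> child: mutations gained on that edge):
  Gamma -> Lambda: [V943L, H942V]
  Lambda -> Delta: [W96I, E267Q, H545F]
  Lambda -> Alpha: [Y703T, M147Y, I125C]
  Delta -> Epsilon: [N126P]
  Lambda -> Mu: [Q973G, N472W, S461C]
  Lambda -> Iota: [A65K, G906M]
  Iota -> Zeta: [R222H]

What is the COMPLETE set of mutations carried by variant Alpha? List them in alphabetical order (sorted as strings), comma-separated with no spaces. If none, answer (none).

At Gamma: gained [] -> total []
At Lambda: gained ['V943L', 'H942V'] -> total ['H942V', 'V943L']
At Alpha: gained ['Y703T', 'M147Y', 'I125C'] -> total ['H942V', 'I125C', 'M147Y', 'V943L', 'Y703T']

Answer: H942V,I125C,M147Y,V943L,Y703T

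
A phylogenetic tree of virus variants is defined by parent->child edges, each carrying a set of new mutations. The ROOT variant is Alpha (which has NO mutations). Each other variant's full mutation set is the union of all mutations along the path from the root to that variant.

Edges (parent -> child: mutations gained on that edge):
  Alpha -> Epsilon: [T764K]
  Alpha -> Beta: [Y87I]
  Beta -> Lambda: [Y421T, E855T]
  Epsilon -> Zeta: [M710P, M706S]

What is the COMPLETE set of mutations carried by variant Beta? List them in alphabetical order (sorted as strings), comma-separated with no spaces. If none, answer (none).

At Alpha: gained [] -> total []
At Beta: gained ['Y87I'] -> total ['Y87I']

Answer: Y87I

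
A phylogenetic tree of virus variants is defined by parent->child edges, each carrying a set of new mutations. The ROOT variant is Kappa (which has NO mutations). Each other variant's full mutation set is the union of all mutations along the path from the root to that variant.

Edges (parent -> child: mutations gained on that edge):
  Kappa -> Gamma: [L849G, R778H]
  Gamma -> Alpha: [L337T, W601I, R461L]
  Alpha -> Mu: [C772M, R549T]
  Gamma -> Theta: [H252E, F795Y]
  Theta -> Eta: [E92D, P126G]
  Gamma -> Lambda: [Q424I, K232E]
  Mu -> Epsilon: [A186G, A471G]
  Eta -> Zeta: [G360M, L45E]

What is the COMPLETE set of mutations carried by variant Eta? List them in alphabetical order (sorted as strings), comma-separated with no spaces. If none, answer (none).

Answer: E92D,F795Y,H252E,L849G,P126G,R778H

Derivation:
At Kappa: gained [] -> total []
At Gamma: gained ['L849G', 'R778H'] -> total ['L849G', 'R778H']
At Theta: gained ['H252E', 'F795Y'] -> total ['F795Y', 'H252E', 'L849G', 'R778H']
At Eta: gained ['E92D', 'P126G'] -> total ['E92D', 'F795Y', 'H252E', 'L849G', 'P126G', 'R778H']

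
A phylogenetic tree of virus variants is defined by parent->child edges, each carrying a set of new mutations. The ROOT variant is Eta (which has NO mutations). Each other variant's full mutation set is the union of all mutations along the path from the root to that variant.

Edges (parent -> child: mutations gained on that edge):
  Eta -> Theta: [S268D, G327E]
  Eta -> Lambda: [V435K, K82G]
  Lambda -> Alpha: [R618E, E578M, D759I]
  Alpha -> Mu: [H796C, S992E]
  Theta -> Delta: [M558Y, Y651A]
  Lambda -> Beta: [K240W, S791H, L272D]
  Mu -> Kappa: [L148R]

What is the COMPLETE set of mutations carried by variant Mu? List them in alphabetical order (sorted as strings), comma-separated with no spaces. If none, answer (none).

Answer: D759I,E578M,H796C,K82G,R618E,S992E,V435K

Derivation:
At Eta: gained [] -> total []
At Lambda: gained ['V435K', 'K82G'] -> total ['K82G', 'V435K']
At Alpha: gained ['R618E', 'E578M', 'D759I'] -> total ['D759I', 'E578M', 'K82G', 'R618E', 'V435K']
At Mu: gained ['H796C', 'S992E'] -> total ['D759I', 'E578M', 'H796C', 'K82G', 'R618E', 'S992E', 'V435K']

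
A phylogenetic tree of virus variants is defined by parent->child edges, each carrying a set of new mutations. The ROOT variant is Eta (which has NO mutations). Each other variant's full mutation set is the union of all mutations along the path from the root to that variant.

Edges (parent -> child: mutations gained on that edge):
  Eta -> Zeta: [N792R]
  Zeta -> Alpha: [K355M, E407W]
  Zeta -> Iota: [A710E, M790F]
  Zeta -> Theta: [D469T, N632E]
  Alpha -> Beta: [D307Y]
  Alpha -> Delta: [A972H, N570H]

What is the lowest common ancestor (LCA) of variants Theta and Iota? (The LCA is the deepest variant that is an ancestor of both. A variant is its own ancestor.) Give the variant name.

Answer: Zeta

Derivation:
Path from root to Theta: Eta -> Zeta -> Theta
  ancestors of Theta: {Eta, Zeta, Theta}
Path from root to Iota: Eta -> Zeta -> Iota
  ancestors of Iota: {Eta, Zeta, Iota}
Common ancestors: {Eta, Zeta}
Walk up from Iota: Iota (not in ancestors of Theta), Zeta (in ancestors of Theta), Eta (in ancestors of Theta)
Deepest common ancestor (LCA) = Zeta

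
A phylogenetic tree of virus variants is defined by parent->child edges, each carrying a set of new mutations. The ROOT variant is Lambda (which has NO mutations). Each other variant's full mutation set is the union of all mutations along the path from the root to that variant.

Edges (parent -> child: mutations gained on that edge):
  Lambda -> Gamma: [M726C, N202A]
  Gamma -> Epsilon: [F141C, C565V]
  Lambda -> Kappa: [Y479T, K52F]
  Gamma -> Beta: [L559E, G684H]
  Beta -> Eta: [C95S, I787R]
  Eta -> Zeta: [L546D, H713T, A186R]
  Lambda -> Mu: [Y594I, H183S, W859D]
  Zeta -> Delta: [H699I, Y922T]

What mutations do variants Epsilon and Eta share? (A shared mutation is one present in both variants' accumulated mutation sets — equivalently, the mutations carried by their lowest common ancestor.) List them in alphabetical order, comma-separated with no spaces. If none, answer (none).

Answer: M726C,N202A

Derivation:
Accumulating mutations along path to Epsilon:
  At Lambda: gained [] -> total []
  At Gamma: gained ['M726C', 'N202A'] -> total ['M726C', 'N202A']
  At Epsilon: gained ['F141C', 'C565V'] -> total ['C565V', 'F141C', 'M726C', 'N202A']
Mutations(Epsilon) = ['C565V', 'F141C', 'M726C', 'N202A']
Accumulating mutations along path to Eta:
  At Lambda: gained [] -> total []
  At Gamma: gained ['M726C', 'N202A'] -> total ['M726C', 'N202A']
  At Beta: gained ['L559E', 'G684H'] -> total ['G684H', 'L559E', 'M726C', 'N202A']
  At Eta: gained ['C95S', 'I787R'] -> total ['C95S', 'G684H', 'I787R', 'L559E', 'M726C', 'N202A']
Mutations(Eta) = ['C95S', 'G684H', 'I787R', 'L559E', 'M726C', 'N202A']
Intersection: ['C565V', 'F141C', 'M726C', 'N202A'] ∩ ['C95S', 'G684H', 'I787R', 'L559E', 'M726C', 'N202A'] = ['M726C', 'N202A']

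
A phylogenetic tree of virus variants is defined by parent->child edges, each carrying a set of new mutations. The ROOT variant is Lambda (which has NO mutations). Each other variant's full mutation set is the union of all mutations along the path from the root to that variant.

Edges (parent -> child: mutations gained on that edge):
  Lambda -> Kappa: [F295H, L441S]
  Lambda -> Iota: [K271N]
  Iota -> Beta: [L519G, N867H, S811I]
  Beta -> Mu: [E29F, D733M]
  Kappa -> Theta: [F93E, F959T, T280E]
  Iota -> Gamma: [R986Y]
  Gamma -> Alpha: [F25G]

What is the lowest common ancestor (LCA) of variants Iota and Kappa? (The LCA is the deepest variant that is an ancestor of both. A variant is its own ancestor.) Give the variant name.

Answer: Lambda

Derivation:
Path from root to Iota: Lambda -> Iota
  ancestors of Iota: {Lambda, Iota}
Path from root to Kappa: Lambda -> Kappa
  ancestors of Kappa: {Lambda, Kappa}
Common ancestors: {Lambda}
Walk up from Kappa: Kappa (not in ancestors of Iota), Lambda (in ancestors of Iota)
Deepest common ancestor (LCA) = Lambda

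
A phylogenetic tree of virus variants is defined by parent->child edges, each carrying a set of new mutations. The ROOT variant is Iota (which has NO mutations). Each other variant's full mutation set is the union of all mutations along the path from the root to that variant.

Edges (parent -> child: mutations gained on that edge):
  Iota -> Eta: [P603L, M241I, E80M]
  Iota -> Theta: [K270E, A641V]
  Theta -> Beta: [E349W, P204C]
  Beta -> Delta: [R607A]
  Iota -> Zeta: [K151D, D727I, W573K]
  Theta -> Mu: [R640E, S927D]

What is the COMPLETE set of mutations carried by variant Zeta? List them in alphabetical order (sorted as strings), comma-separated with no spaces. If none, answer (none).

Answer: D727I,K151D,W573K

Derivation:
At Iota: gained [] -> total []
At Zeta: gained ['K151D', 'D727I', 'W573K'] -> total ['D727I', 'K151D', 'W573K']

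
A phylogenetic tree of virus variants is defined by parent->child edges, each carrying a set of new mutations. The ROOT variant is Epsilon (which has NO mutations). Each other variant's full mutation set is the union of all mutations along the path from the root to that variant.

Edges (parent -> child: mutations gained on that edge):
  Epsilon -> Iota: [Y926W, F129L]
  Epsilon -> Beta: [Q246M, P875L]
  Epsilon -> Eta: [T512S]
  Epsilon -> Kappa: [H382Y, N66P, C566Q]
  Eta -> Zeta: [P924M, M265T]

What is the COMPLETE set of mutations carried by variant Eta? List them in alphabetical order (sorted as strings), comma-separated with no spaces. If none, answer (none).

At Epsilon: gained [] -> total []
At Eta: gained ['T512S'] -> total ['T512S']

Answer: T512S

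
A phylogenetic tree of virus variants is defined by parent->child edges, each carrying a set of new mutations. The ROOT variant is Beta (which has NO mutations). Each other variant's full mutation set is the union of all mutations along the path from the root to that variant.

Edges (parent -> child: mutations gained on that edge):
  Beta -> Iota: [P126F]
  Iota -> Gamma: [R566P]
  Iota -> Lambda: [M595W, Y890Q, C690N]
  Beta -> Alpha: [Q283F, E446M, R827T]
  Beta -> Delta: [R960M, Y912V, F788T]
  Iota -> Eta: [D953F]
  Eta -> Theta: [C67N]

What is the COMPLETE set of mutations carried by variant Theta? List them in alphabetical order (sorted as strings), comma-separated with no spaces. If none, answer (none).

At Beta: gained [] -> total []
At Iota: gained ['P126F'] -> total ['P126F']
At Eta: gained ['D953F'] -> total ['D953F', 'P126F']
At Theta: gained ['C67N'] -> total ['C67N', 'D953F', 'P126F']

Answer: C67N,D953F,P126F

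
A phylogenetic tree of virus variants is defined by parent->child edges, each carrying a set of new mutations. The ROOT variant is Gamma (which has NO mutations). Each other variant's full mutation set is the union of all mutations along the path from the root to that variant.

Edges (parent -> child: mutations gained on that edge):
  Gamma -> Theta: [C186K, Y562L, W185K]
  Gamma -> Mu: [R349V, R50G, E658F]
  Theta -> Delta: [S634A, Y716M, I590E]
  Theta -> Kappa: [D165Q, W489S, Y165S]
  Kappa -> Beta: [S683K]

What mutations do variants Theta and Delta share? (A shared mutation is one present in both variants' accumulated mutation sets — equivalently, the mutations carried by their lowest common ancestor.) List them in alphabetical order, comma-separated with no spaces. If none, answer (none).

Accumulating mutations along path to Theta:
  At Gamma: gained [] -> total []
  At Theta: gained ['C186K', 'Y562L', 'W185K'] -> total ['C186K', 'W185K', 'Y562L']
Mutations(Theta) = ['C186K', 'W185K', 'Y562L']
Accumulating mutations along path to Delta:
  At Gamma: gained [] -> total []
  At Theta: gained ['C186K', 'Y562L', 'W185K'] -> total ['C186K', 'W185K', 'Y562L']
  At Delta: gained ['S634A', 'Y716M', 'I590E'] -> total ['C186K', 'I590E', 'S634A', 'W185K', 'Y562L', 'Y716M']
Mutations(Delta) = ['C186K', 'I590E', 'S634A', 'W185K', 'Y562L', 'Y716M']
Intersection: ['C186K', 'W185K', 'Y562L'] ∩ ['C186K', 'I590E', 'S634A', 'W185K', 'Y562L', 'Y716M'] = ['C186K', 'W185K', 'Y562L']

Answer: C186K,W185K,Y562L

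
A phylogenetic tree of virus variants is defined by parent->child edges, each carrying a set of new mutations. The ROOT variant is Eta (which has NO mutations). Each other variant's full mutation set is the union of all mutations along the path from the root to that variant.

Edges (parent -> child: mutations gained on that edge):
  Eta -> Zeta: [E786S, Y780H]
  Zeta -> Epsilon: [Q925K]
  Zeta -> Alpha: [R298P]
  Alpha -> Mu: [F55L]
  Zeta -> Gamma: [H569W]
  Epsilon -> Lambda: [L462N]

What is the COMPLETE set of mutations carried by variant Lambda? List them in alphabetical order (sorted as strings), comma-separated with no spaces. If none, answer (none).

At Eta: gained [] -> total []
At Zeta: gained ['E786S', 'Y780H'] -> total ['E786S', 'Y780H']
At Epsilon: gained ['Q925K'] -> total ['E786S', 'Q925K', 'Y780H']
At Lambda: gained ['L462N'] -> total ['E786S', 'L462N', 'Q925K', 'Y780H']

Answer: E786S,L462N,Q925K,Y780H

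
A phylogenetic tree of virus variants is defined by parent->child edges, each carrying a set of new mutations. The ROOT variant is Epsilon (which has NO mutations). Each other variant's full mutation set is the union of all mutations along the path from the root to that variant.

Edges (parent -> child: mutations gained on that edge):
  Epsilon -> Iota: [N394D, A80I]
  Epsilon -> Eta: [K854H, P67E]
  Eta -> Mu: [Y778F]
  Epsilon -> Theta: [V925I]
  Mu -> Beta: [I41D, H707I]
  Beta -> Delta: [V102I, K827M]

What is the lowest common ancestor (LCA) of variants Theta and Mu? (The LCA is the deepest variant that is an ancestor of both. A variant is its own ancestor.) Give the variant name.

Path from root to Theta: Epsilon -> Theta
  ancestors of Theta: {Epsilon, Theta}
Path from root to Mu: Epsilon -> Eta -> Mu
  ancestors of Mu: {Epsilon, Eta, Mu}
Common ancestors: {Epsilon}
Walk up from Mu: Mu (not in ancestors of Theta), Eta (not in ancestors of Theta), Epsilon (in ancestors of Theta)
Deepest common ancestor (LCA) = Epsilon

Answer: Epsilon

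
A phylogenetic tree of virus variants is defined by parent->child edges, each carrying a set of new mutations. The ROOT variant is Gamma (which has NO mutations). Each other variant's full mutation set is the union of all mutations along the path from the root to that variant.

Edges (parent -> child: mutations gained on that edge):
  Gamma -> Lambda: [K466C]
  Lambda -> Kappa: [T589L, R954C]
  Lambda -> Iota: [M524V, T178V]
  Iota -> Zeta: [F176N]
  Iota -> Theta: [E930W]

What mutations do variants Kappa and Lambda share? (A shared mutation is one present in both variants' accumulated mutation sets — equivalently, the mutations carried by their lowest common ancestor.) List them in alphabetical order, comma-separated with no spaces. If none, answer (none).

Answer: K466C

Derivation:
Accumulating mutations along path to Kappa:
  At Gamma: gained [] -> total []
  At Lambda: gained ['K466C'] -> total ['K466C']
  At Kappa: gained ['T589L', 'R954C'] -> total ['K466C', 'R954C', 'T589L']
Mutations(Kappa) = ['K466C', 'R954C', 'T589L']
Accumulating mutations along path to Lambda:
  At Gamma: gained [] -> total []
  At Lambda: gained ['K466C'] -> total ['K466C']
Mutations(Lambda) = ['K466C']
Intersection: ['K466C', 'R954C', 'T589L'] ∩ ['K466C'] = ['K466C']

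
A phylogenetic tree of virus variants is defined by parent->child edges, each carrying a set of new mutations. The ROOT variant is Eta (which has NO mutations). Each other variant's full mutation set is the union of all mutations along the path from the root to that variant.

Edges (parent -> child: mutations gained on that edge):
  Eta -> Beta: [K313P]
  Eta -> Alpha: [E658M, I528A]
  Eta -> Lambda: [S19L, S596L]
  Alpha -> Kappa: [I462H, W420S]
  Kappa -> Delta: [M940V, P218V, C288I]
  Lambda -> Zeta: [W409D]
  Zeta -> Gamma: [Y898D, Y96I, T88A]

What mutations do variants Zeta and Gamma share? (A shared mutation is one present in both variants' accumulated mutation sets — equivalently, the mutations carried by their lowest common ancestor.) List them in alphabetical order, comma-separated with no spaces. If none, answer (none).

Accumulating mutations along path to Zeta:
  At Eta: gained [] -> total []
  At Lambda: gained ['S19L', 'S596L'] -> total ['S19L', 'S596L']
  At Zeta: gained ['W409D'] -> total ['S19L', 'S596L', 'W409D']
Mutations(Zeta) = ['S19L', 'S596L', 'W409D']
Accumulating mutations along path to Gamma:
  At Eta: gained [] -> total []
  At Lambda: gained ['S19L', 'S596L'] -> total ['S19L', 'S596L']
  At Zeta: gained ['W409D'] -> total ['S19L', 'S596L', 'W409D']
  At Gamma: gained ['Y898D', 'Y96I', 'T88A'] -> total ['S19L', 'S596L', 'T88A', 'W409D', 'Y898D', 'Y96I']
Mutations(Gamma) = ['S19L', 'S596L', 'T88A', 'W409D', 'Y898D', 'Y96I']
Intersection: ['S19L', 'S596L', 'W409D'] ∩ ['S19L', 'S596L', 'T88A', 'W409D', 'Y898D', 'Y96I'] = ['S19L', 'S596L', 'W409D']

Answer: S19L,S596L,W409D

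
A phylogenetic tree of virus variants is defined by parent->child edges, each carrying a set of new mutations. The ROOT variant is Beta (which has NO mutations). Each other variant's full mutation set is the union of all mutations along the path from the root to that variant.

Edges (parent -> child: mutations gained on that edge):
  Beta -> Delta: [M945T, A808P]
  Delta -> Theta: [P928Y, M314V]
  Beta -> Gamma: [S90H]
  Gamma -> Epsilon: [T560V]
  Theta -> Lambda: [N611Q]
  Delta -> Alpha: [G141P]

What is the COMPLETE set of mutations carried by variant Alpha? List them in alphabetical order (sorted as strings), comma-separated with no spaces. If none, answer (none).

At Beta: gained [] -> total []
At Delta: gained ['M945T', 'A808P'] -> total ['A808P', 'M945T']
At Alpha: gained ['G141P'] -> total ['A808P', 'G141P', 'M945T']

Answer: A808P,G141P,M945T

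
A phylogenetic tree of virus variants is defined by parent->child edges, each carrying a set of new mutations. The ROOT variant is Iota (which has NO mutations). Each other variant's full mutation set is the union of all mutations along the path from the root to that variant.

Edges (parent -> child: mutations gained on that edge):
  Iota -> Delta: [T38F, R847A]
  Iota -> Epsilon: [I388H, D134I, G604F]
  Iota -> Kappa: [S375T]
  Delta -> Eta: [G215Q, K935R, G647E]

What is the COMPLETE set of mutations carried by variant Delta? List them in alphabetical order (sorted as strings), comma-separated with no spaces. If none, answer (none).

Answer: R847A,T38F

Derivation:
At Iota: gained [] -> total []
At Delta: gained ['T38F', 'R847A'] -> total ['R847A', 'T38F']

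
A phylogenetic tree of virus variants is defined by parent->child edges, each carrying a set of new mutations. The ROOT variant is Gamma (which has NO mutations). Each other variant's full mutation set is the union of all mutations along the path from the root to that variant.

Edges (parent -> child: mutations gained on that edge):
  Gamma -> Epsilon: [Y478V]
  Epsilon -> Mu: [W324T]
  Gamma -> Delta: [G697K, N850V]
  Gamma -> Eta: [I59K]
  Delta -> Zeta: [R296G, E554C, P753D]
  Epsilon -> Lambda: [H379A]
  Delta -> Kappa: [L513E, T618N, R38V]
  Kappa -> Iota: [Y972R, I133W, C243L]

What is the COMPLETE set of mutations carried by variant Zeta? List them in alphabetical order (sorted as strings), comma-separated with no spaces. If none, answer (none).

At Gamma: gained [] -> total []
At Delta: gained ['G697K', 'N850V'] -> total ['G697K', 'N850V']
At Zeta: gained ['R296G', 'E554C', 'P753D'] -> total ['E554C', 'G697K', 'N850V', 'P753D', 'R296G']

Answer: E554C,G697K,N850V,P753D,R296G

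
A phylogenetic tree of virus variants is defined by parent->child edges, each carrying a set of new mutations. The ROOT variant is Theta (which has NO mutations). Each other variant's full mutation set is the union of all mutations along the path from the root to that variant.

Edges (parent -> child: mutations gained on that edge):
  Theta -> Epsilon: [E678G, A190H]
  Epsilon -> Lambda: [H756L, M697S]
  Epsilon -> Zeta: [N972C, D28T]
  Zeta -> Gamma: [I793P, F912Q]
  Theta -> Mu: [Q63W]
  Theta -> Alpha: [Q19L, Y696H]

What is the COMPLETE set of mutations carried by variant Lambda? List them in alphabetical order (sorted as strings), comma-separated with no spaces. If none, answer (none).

At Theta: gained [] -> total []
At Epsilon: gained ['E678G', 'A190H'] -> total ['A190H', 'E678G']
At Lambda: gained ['H756L', 'M697S'] -> total ['A190H', 'E678G', 'H756L', 'M697S']

Answer: A190H,E678G,H756L,M697S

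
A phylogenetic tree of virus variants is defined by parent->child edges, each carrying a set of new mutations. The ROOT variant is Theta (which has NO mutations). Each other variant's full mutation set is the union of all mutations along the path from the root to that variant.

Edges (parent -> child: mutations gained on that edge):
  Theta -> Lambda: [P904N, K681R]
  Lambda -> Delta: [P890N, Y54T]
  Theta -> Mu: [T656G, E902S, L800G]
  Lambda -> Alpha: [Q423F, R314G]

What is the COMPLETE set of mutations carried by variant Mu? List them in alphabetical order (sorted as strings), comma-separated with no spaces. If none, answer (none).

At Theta: gained [] -> total []
At Mu: gained ['T656G', 'E902S', 'L800G'] -> total ['E902S', 'L800G', 'T656G']

Answer: E902S,L800G,T656G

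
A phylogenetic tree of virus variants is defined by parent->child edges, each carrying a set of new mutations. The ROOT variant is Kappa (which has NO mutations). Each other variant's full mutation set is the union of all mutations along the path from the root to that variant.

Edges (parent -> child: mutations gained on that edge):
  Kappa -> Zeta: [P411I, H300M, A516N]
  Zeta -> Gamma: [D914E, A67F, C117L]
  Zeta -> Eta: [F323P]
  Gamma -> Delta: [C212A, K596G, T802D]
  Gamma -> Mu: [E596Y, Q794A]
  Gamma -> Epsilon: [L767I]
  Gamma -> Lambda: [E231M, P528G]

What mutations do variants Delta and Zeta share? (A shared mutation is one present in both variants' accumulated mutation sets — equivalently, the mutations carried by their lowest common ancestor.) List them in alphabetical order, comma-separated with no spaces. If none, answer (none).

Accumulating mutations along path to Delta:
  At Kappa: gained [] -> total []
  At Zeta: gained ['P411I', 'H300M', 'A516N'] -> total ['A516N', 'H300M', 'P411I']
  At Gamma: gained ['D914E', 'A67F', 'C117L'] -> total ['A516N', 'A67F', 'C117L', 'D914E', 'H300M', 'P411I']
  At Delta: gained ['C212A', 'K596G', 'T802D'] -> total ['A516N', 'A67F', 'C117L', 'C212A', 'D914E', 'H300M', 'K596G', 'P411I', 'T802D']
Mutations(Delta) = ['A516N', 'A67F', 'C117L', 'C212A', 'D914E', 'H300M', 'K596G', 'P411I', 'T802D']
Accumulating mutations along path to Zeta:
  At Kappa: gained [] -> total []
  At Zeta: gained ['P411I', 'H300M', 'A516N'] -> total ['A516N', 'H300M', 'P411I']
Mutations(Zeta) = ['A516N', 'H300M', 'P411I']
Intersection: ['A516N', 'A67F', 'C117L', 'C212A', 'D914E', 'H300M', 'K596G', 'P411I', 'T802D'] ∩ ['A516N', 'H300M', 'P411I'] = ['A516N', 'H300M', 'P411I']

Answer: A516N,H300M,P411I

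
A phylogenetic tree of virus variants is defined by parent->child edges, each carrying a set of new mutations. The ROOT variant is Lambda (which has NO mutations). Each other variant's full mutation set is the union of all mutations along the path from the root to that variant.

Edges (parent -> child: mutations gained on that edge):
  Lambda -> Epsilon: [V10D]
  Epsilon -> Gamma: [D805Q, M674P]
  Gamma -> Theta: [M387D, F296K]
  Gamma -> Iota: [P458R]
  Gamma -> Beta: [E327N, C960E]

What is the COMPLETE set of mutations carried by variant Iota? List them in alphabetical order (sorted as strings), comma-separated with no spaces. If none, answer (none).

Answer: D805Q,M674P,P458R,V10D

Derivation:
At Lambda: gained [] -> total []
At Epsilon: gained ['V10D'] -> total ['V10D']
At Gamma: gained ['D805Q', 'M674P'] -> total ['D805Q', 'M674P', 'V10D']
At Iota: gained ['P458R'] -> total ['D805Q', 'M674P', 'P458R', 'V10D']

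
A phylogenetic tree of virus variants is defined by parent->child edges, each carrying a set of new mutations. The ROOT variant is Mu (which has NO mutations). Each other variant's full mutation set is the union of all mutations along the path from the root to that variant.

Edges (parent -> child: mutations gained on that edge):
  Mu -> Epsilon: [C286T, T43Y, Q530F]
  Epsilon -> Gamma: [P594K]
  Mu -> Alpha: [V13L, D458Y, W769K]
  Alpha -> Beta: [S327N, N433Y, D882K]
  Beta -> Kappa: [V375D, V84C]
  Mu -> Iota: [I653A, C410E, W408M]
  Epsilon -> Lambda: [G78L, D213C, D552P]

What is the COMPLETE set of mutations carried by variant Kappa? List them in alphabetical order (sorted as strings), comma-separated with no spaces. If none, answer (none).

At Mu: gained [] -> total []
At Alpha: gained ['V13L', 'D458Y', 'W769K'] -> total ['D458Y', 'V13L', 'W769K']
At Beta: gained ['S327N', 'N433Y', 'D882K'] -> total ['D458Y', 'D882K', 'N433Y', 'S327N', 'V13L', 'W769K']
At Kappa: gained ['V375D', 'V84C'] -> total ['D458Y', 'D882K', 'N433Y', 'S327N', 'V13L', 'V375D', 'V84C', 'W769K']

Answer: D458Y,D882K,N433Y,S327N,V13L,V375D,V84C,W769K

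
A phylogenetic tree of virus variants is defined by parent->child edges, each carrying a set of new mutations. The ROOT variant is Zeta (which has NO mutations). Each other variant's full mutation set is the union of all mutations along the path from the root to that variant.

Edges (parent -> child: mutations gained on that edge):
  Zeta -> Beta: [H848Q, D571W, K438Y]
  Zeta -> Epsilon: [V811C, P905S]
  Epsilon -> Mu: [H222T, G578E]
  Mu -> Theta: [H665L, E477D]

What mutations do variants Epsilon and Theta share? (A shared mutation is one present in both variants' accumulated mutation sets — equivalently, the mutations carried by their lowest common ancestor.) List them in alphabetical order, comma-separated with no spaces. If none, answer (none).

Accumulating mutations along path to Epsilon:
  At Zeta: gained [] -> total []
  At Epsilon: gained ['V811C', 'P905S'] -> total ['P905S', 'V811C']
Mutations(Epsilon) = ['P905S', 'V811C']
Accumulating mutations along path to Theta:
  At Zeta: gained [] -> total []
  At Epsilon: gained ['V811C', 'P905S'] -> total ['P905S', 'V811C']
  At Mu: gained ['H222T', 'G578E'] -> total ['G578E', 'H222T', 'P905S', 'V811C']
  At Theta: gained ['H665L', 'E477D'] -> total ['E477D', 'G578E', 'H222T', 'H665L', 'P905S', 'V811C']
Mutations(Theta) = ['E477D', 'G578E', 'H222T', 'H665L', 'P905S', 'V811C']
Intersection: ['P905S', 'V811C'] ∩ ['E477D', 'G578E', 'H222T', 'H665L', 'P905S', 'V811C'] = ['P905S', 'V811C']

Answer: P905S,V811C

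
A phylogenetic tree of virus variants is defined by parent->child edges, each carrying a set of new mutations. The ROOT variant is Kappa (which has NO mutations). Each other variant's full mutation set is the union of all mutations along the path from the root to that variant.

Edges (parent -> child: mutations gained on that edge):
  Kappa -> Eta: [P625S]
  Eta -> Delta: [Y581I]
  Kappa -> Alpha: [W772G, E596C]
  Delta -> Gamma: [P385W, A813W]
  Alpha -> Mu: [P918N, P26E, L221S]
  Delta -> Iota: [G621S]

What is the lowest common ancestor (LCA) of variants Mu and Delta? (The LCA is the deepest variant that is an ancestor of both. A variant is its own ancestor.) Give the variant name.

Path from root to Mu: Kappa -> Alpha -> Mu
  ancestors of Mu: {Kappa, Alpha, Mu}
Path from root to Delta: Kappa -> Eta -> Delta
  ancestors of Delta: {Kappa, Eta, Delta}
Common ancestors: {Kappa}
Walk up from Delta: Delta (not in ancestors of Mu), Eta (not in ancestors of Mu), Kappa (in ancestors of Mu)
Deepest common ancestor (LCA) = Kappa

Answer: Kappa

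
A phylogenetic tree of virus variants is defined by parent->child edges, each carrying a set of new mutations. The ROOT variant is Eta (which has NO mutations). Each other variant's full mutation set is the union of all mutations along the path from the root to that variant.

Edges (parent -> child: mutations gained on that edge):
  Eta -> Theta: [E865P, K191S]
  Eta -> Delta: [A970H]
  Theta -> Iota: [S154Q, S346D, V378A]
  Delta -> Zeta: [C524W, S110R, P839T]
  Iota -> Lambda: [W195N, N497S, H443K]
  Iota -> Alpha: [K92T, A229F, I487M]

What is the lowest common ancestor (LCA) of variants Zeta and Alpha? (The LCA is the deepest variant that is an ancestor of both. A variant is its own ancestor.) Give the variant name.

Path from root to Zeta: Eta -> Delta -> Zeta
  ancestors of Zeta: {Eta, Delta, Zeta}
Path from root to Alpha: Eta -> Theta -> Iota -> Alpha
  ancestors of Alpha: {Eta, Theta, Iota, Alpha}
Common ancestors: {Eta}
Walk up from Alpha: Alpha (not in ancestors of Zeta), Iota (not in ancestors of Zeta), Theta (not in ancestors of Zeta), Eta (in ancestors of Zeta)
Deepest common ancestor (LCA) = Eta

Answer: Eta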